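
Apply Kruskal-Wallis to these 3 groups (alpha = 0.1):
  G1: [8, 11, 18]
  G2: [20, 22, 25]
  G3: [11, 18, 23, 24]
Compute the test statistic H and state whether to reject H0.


Step 1: Combine all N = 10 observations and assign midranks.
sorted (value, group, rank): (8,G1,1), (11,G1,2.5), (11,G3,2.5), (18,G1,4.5), (18,G3,4.5), (20,G2,6), (22,G2,7), (23,G3,8), (24,G3,9), (25,G2,10)
Step 2: Sum ranks within each group.
R_1 = 8 (n_1 = 3)
R_2 = 23 (n_2 = 3)
R_3 = 24 (n_3 = 4)
Step 3: H = 12/(N(N+1)) * sum(R_i^2/n_i) - 3(N+1)
     = 12/(10*11) * (8^2/3 + 23^2/3 + 24^2/4) - 3*11
     = 0.109091 * 341.667 - 33
     = 4.272727.
Step 4: Ties present; correction factor C = 1 - 12/(10^3 - 10) = 0.987879. Corrected H = 4.272727 / 0.987879 = 4.325153.
Step 5: Under H0, H ~ chi^2(2); p-value = 0.115028.
Step 6: alpha = 0.1. fail to reject H0.

H = 4.3252, df = 2, p = 0.115028, fail to reject H0.


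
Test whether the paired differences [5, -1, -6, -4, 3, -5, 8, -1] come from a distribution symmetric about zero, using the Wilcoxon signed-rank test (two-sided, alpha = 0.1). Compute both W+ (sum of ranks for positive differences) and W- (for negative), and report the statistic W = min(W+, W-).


Step 1: Drop any zero differences (none here) and take |d_i|.
|d| = [5, 1, 6, 4, 3, 5, 8, 1]
Step 2: Midrank |d_i| (ties get averaged ranks).
ranks: |5|->5.5, |1|->1.5, |6|->7, |4|->4, |3|->3, |5|->5.5, |8|->8, |1|->1.5
Step 3: Attach original signs; sum ranks with positive sign and with negative sign.
W+ = 5.5 + 3 + 8 = 16.5
W- = 1.5 + 7 + 4 + 5.5 + 1.5 = 19.5
(Check: W+ + W- = 36 should equal n(n+1)/2 = 36.)
Step 4: Test statistic W = min(W+, W-) = 16.5.
Step 5: Ties in |d|, so use the tie-corrected normal approximation.
        E[W] = n(n+1)/4 = 8*9/4 = 18.
        Tie groups: |d|=1 (t=2), |d|=5 (t=2); sum(t^3 - t) = 12.
        Var[W] = n(n+1)(2n+1)/24 - sum(t^3-t)/48 = 1224/24 - 12/48 = 50.75.
        z = (W - E[W]) / sqrt(Var[W]) = (16.5 - 18) / 7.1239 = -0.2106.
        Two-sided p = 2*Phi(z) = 0.833232.
Step 6: alpha = 0.1. fail to reject H0.

W+ = 16.5, W- = 19.5, W = min = 16.5, p = 0.833232, fail to reject H0.


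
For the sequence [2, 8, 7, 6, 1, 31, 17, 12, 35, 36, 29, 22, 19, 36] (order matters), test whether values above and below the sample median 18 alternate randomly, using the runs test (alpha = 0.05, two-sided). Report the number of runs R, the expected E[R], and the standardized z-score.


Step 1: Compute median = 18; label A = above, B = below.
Labels in order: BBBBBABBAAAAAA  (n_A = 7, n_B = 7)
Step 2: Count runs R = 4.
Step 3: Under H0 (random ordering), E[R] = 2*n_A*n_B/(n_A+n_B) + 1 = 2*7*7/14 + 1 = 8.0000.
        Var[R] = 2*n_A*n_B*(2*n_A*n_B - n_A - n_B) / ((n_A+n_B)^2 * (n_A+n_B-1)) = 8232/2548 = 3.2308.
        SD[R] = 1.7974.
Step 4: Continuity-corrected z = (R + 0.5 - E[R]) / SD[R] = (4 + 0.5 - 8.0000) / 1.7974 = -1.9472.
Step 5: Two-sided p-value via normal approximation = 2*(1 - Phi(|z|)) = 0.051508.
Step 6: alpha = 0.05. fail to reject H0.

R = 4, z = -1.9472, p = 0.051508, fail to reject H0.


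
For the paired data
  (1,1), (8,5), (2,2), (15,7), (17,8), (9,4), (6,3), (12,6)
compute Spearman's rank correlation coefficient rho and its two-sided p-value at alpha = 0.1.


Step 1: Rank x and y separately (midranks; no ties here).
rank(x): 1->1, 8->4, 2->2, 15->7, 17->8, 9->5, 6->3, 12->6
rank(y): 1->1, 5->5, 2->2, 7->7, 8->8, 4->4, 3->3, 6->6
Step 2: d_i = R_x(i) - R_y(i); compute d_i^2.
  (1-1)^2=0, (4-5)^2=1, (2-2)^2=0, (7-7)^2=0, (8-8)^2=0, (5-4)^2=1, (3-3)^2=0, (6-6)^2=0
sum(d^2) = 2.
Step 3: rho = 1 - 6*2 / (8*(8^2 - 1)) = 1 - 12/504 = 0.976190.
Step 4: Under H0, t = rho * sqrt((n-2)/(1-rho^2)) = 11.0235 ~ t(6).
Step 5: Two-sided p-value from the t-distribution with 6 df = 0.000033.
Step 6: alpha = 0.1. reject H0.

rho = 0.9762, p = 0.000033, reject H0 at alpha = 0.1.


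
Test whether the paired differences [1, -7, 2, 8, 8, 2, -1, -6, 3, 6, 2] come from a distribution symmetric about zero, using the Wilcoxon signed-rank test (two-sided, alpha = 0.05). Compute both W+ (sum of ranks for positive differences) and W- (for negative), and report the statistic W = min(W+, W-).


Step 1: Drop any zero differences (none here) and take |d_i|.
|d| = [1, 7, 2, 8, 8, 2, 1, 6, 3, 6, 2]
Step 2: Midrank |d_i| (ties get averaged ranks).
ranks: |1|->1.5, |7|->9, |2|->4, |8|->10.5, |8|->10.5, |2|->4, |1|->1.5, |6|->7.5, |3|->6, |6|->7.5, |2|->4
Step 3: Attach original signs; sum ranks with positive sign and with negative sign.
W+ = 1.5 + 4 + 10.5 + 10.5 + 4 + 6 + 7.5 + 4 = 48
W- = 9 + 1.5 + 7.5 = 18
(Check: W+ + W- = 66 should equal n(n+1)/2 = 66.)
Step 4: Test statistic W = min(W+, W-) = 18.
Step 5: Ties in |d|, so use the tie-corrected normal approximation.
        E[W] = n(n+1)/4 = 11*12/4 = 33.
        Tie groups: |d|=1 (t=2), |d|=2 (t=3), |d|=6 (t=2), |d|=8 (t=2); sum(t^3 - t) = 42.
        Var[W] = n(n+1)(2n+1)/24 - sum(t^3-t)/48 = 3036/24 - 42/48 = 125.625.
        z = (W - E[W]) / sqrt(Var[W]) = (18 - 33) / 11.2083 = -1.3383.
        Two-sided p = 2*Phi(z) = 0.180799.
Step 6: alpha = 0.05. fail to reject H0.

W+ = 48, W- = 18, W = min = 18, p = 0.180799, fail to reject H0.


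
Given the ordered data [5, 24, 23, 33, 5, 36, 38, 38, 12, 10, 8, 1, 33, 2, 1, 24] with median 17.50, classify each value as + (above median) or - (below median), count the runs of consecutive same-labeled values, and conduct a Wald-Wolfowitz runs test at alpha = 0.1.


Step 1: Compute median = 17.50; label A = above, B = below.
Labels in order: BAAABAAABBBBABBA  (n_A = 8, n_B = 8)
Step 2: Count runs R = 8.
Step 3: Under H0 (random ordering), E[R] = 2*n_A*n_B/(n_A+n_B) + 1 = 2*8*8/16 + 1 = 9.0000.
        Var[R] = 2*n_A*n_B*(2*n_A*n_B - n_A - n_B) / ((n_A+n_B)^2 * (n_A+n_B-1)) = 14336/3840 = 3.7333.
        SD[R] = 1.9322.
Step 4: Continuity-corrected z = (R + 0.5 - E[R]) / SD[R] = (8 + 0.5 - 9.0000) / 1.9322 = -0.2588.
Step 5: Two-sided p-value via normal approximation = 2*(1 - Phi(|z|)) = 0.795809.
Step 6: alpha = 0.1. fail to reject H0.

R = 8, z = -0.2588, p = 0.795809, fail to reject H0.


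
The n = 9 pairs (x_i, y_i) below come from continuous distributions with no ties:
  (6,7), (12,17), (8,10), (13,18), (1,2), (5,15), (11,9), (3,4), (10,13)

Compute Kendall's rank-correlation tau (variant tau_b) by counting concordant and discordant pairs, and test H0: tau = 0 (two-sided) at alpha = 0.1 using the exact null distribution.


Step 1: Enumerate the 36 unordered pairs (i,j) with i<j and classify each by sign(x_j-x_i) * sign(y_j-y_i).
  (1,2):dx=+6,dy=+10->C; (1,3):dx=+2,dy=+3->C; (1,4):dx=+7,dy=+11->C; (1,5):dx=-5,dy=-5->C
  (1,6):dx=-1,dy=+8->D; (1,7):dx=+5,dy=+2->C; (1,8):dx=-3,dy=-3->C; (1,9):dx=+4,dy=+6->C
  (2,3):dx=-4,dy=-7->C; (2,4):dx=+1,dy=+1->C; (2,5):dx=-11,dy=-15->C; (2,6):dx=-7,dy=-2->C
  (2,7):dx=-1,dy=-8->C; (2,8):dx=-9,dy=-13->C; (2,9):dx=-2,dy=-4->C; (3,4):dx=+5,dy=+8->C
  (3,5):dx=-7,dy=-8->C; (3,6):dx=-3,dy=+5->D; (3,7):dx=+3,dy=-1->D; (3,8):dx=-5,dy=-6->C
  (3,9):dx=+2,dy=+3->C; (4,5):dx=-12,dy=-16->C; (4,6):dx=-8,dy=-3->C; (4,7):dx=-2,dy=-9->C
  (4,8):dx=-10,dy=-14->C; (4,9):dx=-3,dy=-5->C; (5,6):dx=+4,dy=+13->C; (5,7):dx=+10,dy=+7->C
  (5,8):dx=+2,dy=+2->C; (5,9):dx=+9,dy=+11->C; (6,7):dx=+6,dy=-6->D; (6,8):dx=-2,dy=-11->C
  (6,9):dx=+5,dy=-2->D; (7,8):dx=-8,dy=-5->C; (7,9):dx=-1,dy=+4->D; (8,9):dx=+7,dy=+9->C
Step 2: C = 30, D = 6, total pairs = 36.
Step 3: tau = (C - D)/(n(n-1)/2) = (30 - 6)/36 = 0.666667.
Step 4: Exact two-sided p-value (enumerate n! = 362880 permutations of y under H0): p = 0.012665.
Step 5: alpha = 0.1. reject H0.

tau_b = 0.6667 (C=30, D=6), p = 0.012665, reject H0.


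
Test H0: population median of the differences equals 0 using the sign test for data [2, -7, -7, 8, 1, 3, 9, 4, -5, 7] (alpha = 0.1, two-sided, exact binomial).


Step 1: Discard zero differences. Original n = 10; n_eff = number of nonzero differences = 10.
Nonzero differences (with sign): +2, -7, -7, +8, +1, +3, +9, +4, -5, +7
Step 2: Count signs: positive = 7, negative = 3.
Step 3: Under H0: P(positive) = 0.5, so the number of positives S ~ Bin(10, 0.5).
Step 4: Two-sided exact p-value = sum of Bin(10,0.5) probabilities at or below the observed probability = 0.343750.
Step 5: alpha = 0.1. fail to reject H0.

n_eff = 10, pos = 7, neg = 3, p = 0.343750, fail to reject H0.


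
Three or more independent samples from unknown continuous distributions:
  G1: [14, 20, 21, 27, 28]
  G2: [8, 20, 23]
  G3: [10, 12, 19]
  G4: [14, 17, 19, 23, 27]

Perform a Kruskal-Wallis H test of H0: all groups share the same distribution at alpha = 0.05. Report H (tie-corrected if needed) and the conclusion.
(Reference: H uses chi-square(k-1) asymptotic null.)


Step 1: Combine all N = 16 observations and assign midranks.
sorted (value, group, rank): (8,G2,1), (10,G3,2), (12,G3,3), (14,G1,4.5), (14,G4,4.5), (17,G4,6), (19,G3,7.5), (19,G4,7.5), (20,G1,9.5), (20,G2,9.5), (21,G1,11), (23,G2,12.5), (23,G4,12.5), (27,G1,14.5), (27,G4,14.5), (28,G1,16)
Step 2: Sum ranks within each group.
R_1 = 55.5 (n_1 = 5)
R_2 = 23 (n_2 = 3)
R_3 = 12.5 (n_3 = 3)
R_4 = 45 (n_4 = 5)
Step 3: H = 12/(N(N+1)) * sum(R_i^2/n_i) - 3(N+1)
     = 12/(16*17) * (55.5^2/5 + 23^2/3 + 12.5^2/3 + 45^2/5) - 3*17
     = 0.044118 * 1249.47 - 51
     = 4.123529.
Step 4: Ties present; correction factor C = 1 - 30/(16^3 - 16) = 0.992647. Corrected H = 4.123529 / 0.992647 = 4.154074.
Step 5: Under H0, H ~ chi^2(3); p-value = 0.245300.
Step 6: alpha = 0.05. fail to reject H0.

H = 4.1541, df = 3, p = 0.245300, fail to reject H0.


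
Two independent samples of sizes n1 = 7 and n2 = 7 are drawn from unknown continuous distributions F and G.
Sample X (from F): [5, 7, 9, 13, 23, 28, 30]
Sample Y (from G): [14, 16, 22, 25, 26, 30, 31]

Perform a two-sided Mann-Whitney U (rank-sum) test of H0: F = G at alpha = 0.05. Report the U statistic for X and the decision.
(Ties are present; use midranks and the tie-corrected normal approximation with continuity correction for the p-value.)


Step 1: Combine and sort all 14 observations; assign midranks.
sorted (value, group): (5,X), (7,X), (9,X), (13,X), (14,Y), (16,Y), (22,Y), (23,X), (25,Y), (26,Y), (28,X), (30,X), (30,Y), (31,Y)
ranks: 5->1, 7->2, 9->3, 13->4, 14->5, 16->6, 22->7, 23->8, 25->9, 26->10, 28->11, 30->12.5, 30->12.5, 31->14
Step 2: Rank sum for X: R1 = 1 + 2 + 3 + 4 + 8 + 11 + 12.5 = 41.5.
Step 3: U_X = R1 - n1(n1+1)/2 = 41.5 - 7*8/2 = 41.5 - 28 = 13.5.
       U_Y = n1*n2 - U_X = 49 - 13.5 = 35.5.
Step 4: Ties are present, so use the tie-corrected normal approximation (with continuity correction) for the p-value.
Step 5: p-value = 0.179234; compare to alpha = 0.05. fail to reject H0.

U_X = 13.5, p = 0.179234, fail to reject H0 at alpha = 0.05.


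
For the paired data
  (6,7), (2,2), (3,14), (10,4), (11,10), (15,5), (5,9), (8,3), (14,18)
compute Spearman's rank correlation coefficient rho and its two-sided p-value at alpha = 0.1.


Step 1: Rank x and y separately (midranks; no ties here).
rank(x): 6->4, 2->1, 3->2, 10->6, 11->7, 15->9, 5->3, 8->5, 14->8
rank(y): 7->5, 2->1, 14->8, 4->3, 10->7, 5->4, 9->6, 3->2, 18->9
Step 2: d_i = R_x(i) - R_y(i); compute d_i^2.
  (4-5)^2=1, (1-1)^2=0, (2-8)^2=36, (6-3)^2=9, (7-7)^2=0, (9-4)^2=25, (3-6)^2=9, (5-2)^2=9, (8-9)^2=1
sum(d^2) = 90.
Step 3: rho = 1 - 6*90 / (9*(9^2 - 1)) = 1 - 540/720 = 0.250000.
Step 4: Under H0, t = rho * sqrt((n-2)/(1-rho^2)) = 0.6831 ~ t(7).
Step 5: Two-sided p-value from the t-distribution with 7 df = 0.516490.
Step 6: alpha = 0.1. fail to reject H0.

rho = 0.2500, p = 0.516490, fail to reject H0 at alpha = 0.1.


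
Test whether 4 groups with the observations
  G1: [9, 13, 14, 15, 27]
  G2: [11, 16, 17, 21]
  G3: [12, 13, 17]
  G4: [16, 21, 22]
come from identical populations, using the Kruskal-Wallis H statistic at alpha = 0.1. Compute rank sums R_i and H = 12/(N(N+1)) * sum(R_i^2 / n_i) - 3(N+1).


Step 1: Combine all N = 15 observations and assign midranks.
sorted (value, group, rank): (9,G1,1), (11,G2,2), (12,G3,3), (13,G1,4.5), (13,G3,4.5), (14,G1,6), (15,G1,7), (16,G2,8.5), (16,G4,8.5), (17,G2,10.5), (17,G3,10.5), (21,G2,12.5), (21,G4,12.5), (22,G4,14), (27,G1,15)
Step 2: Sum ranks within each group.
R_1 = 33.5 (n_1 = 5)
R_2 = 33.5 (n_2 = 4)
R_3 = 18 (n_3 = 3)
R_4 = 35 (n_4 = 3)
Step 3: H = 12/(N(N+1)) * sum(R_i^2/n_i) - 3(N+1)
     = 12/(15*16) * (33.5^2/5 + 33.5^2/4 + 18^2/3 + 35^2/3) - 3*16
     = 0.050000 * 1021.35 - 48
     = 3.067292.
Step 4: Ties present; correction factor C = 1 - 24/(15^3 - 15) = 0.992857. Corrected H = 3.067292 / 0.992857 = 3.089359.
Step 5: Under H0, H ~ chi^2(3); p-value = 0.378052.
Step 6: alpha = 0.1. fail to reject H0.

H = 3.0894, df = 3, p = 0.378052, fail to reject H0.


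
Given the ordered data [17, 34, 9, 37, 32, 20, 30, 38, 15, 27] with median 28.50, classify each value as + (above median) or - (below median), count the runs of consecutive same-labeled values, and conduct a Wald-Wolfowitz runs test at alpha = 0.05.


Step 1: Compute median = 28.50; label A = above, B = below.
Labels in order: BABAABAABB  (n_A = 5, n_B = 5)
Step 2: Count runs R = 7.
Step 3: Under H0 (random ordering), E[R] = 2*n_A*n_B/(n_A+n_B) + 1 = 2*5*5/10 + 1 = 6.0000.
        Var[R] = 2*n_A*n_B*(2*n_A*n_B - n_A - n_B) / ((n_A+n_B)^2 * (n_A+n_B-1)) = 2000/900 = 2.2222.
        SD[R] = 1.4907.
Step 4: Continuity-corrected z = (R - 0.5 - E[R]) / SD[R] = (7 - 0.5 - 6.0000) / 1.4907 = 0.3354.
Step 5: Two-sided p-value via normal approximation = 2*(1 - Phi(|z|)) = 0.737316.
Step 6: alpha = 0.05. fail to reject H0.

R = 7, z = 0.3354, p = 0.737316, fail to reject H0.


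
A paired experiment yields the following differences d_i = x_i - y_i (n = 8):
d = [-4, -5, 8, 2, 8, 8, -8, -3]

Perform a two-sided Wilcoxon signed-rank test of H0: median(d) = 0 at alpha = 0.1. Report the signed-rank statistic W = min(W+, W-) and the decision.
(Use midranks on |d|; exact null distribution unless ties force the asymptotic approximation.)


Step 1: Drop any zero differences (none here) and take |d_i|.
|d| = [4, 5, 8, 2, 8, 8, 8, 3]
Step 2: Midrank |d_i| (ties get averaged ranks).
ranks: |4|->3, |5|->4, |8|->6.5, |2|->1, |8|->6.5, |8|->6.5, |8|->6.5, |3|->2
Step 3: Attach original signs; sum ranks with positive sign and with negative sign.
W+ = 6.5 + 1 + 6.5 + 6.5 = 20.5
W- = 3 + 4 + 6.5 + 2 = 15.5
(Check: W+ + W- = 36 should equal n(n+1)/2 = 36.)
Step 4: Test statistic W = min(W+, W-) = 15.5.
Step 5: Ties in |d|, so use the tie-corrected normal approximation.
        E[W] = n(n+1)/4 = 8*9/4 = 18.
        Tie groups: |d|=8 (t=4); sum(t^3 - t) = 60.
        Var[W] = n(n+1)(2n+1)/24 - sum(t^3-t)/48 = 1224/24 - 60/48 = 49.75.
        z = (W - E[W]) / sqrt(Var[W]) = (15.5 - 18) / 7.0534 = -0.3544.
        Two-sided p = 2*Phi(z) = 0.723009.
Step 6: alpha = 0.1. fail to reject H0.

W+ = 20.5, W- = 15.5, W = min = 15.5, p = 0.723009, fail to reject H0.


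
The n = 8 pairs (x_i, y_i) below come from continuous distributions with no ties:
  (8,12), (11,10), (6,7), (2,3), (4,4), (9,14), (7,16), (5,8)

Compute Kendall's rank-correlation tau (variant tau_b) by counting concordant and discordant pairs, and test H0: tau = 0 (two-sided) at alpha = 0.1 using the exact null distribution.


Step 1: Enumerate the 28 unordered pairs (i,j) with i<j and classify each by sign(x_j-x_i) * sign(y_j-y_i).
  (1,2):dx=+3,dy=-2->D; (1,3):dx=-2,dy=-5->C; (1,4):dx=-6,dy=-9->C; (1,5):dx=-4,dy=-8->C
  (1,6):dx=+1,dy=+2->C; (1,7):dx=-1,dy=+4->D; (1,8):dx=-3,dy=-4->C; (2,3):dx=-5,dy=-3->C
  (2,4):dx=-9,dy=-7->C; (2,5):dx=-7,dy=-6->C; (2,6):dx=-2,dy=+4->D; (2,7):dx=-4,dy=+6->D
  (2,8):dx=-6,dy=-2->C; (3,4):dx=-4,dy=-4->C; (3,5):dx=-2,dy=-3->C; (3,6):dx=+3,dy=+7->C
  (3,7):dx=+1,dy=+9->C; (3,8):dx=-1,dy=+1->D; (4,5):dx=+2,dy=+1->C; (4,6):dx=+7,dy=+11->C
  (4,7):dx=+5,dy=+13->C; (4,8):dx=+3,dy=+5->C; (5,6):dx=+5,dy=+10->C; (5,7):dx=+3,dy=+12->C
  (5,8):dx=+1,dy=+4->C; (6,7):dx=-2,dy=+2->D; (6,8):dx=-4,dy=-6->C; (7,8):dx=-2,dy=-8->C
Step 2: C = 22, D = 6, total pairs = 28.
Step 3: tau = (C - D)/(n(n-1)/2) = (22 - 6)/28 = 0.571429.
Step 4: Exact two-sided p-value (enumerate n! = 40320 permutations of y under H0): p = 0.061012.
Step 5: alpha = 0.1. reject H0.

tau_b = 0.5714 (C=22, D=6), p = 0.061012, reject H0.


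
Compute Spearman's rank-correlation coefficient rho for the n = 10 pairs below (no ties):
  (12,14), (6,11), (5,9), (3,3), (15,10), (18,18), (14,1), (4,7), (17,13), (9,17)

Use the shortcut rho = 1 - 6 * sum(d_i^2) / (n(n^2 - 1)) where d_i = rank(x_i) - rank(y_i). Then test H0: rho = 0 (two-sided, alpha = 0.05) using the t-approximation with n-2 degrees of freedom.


Step 1: Rank x and y separately (midranks; no ties here).
rank(x): 12->6, 6->4, 5->3, 3->1, 15->8, 18->10, 14->7, 4->2, 17->9, 9->5
rank(y): 14->8, 11->6, 9->4, 3->2, 10->5, 18->10, 1->1, 7->3, 13->7, 17->9
Step 2: d_i = R_x(i) - R_y(i); compute d_i^2.
  (6-8)^2=4, (4-6)^2=4, (3-4)^2=1, (1-2)^2=1, (8-5)^2=9, (10-10)^2=0, (7-1)^2=36, (2-3)^2=1, (9-7)^2=4, (5-9)^2=16
sum(d^2) = 76.
Step 3: rho = 1 - 6*76 / (10*(10^2 - 1)) = 1 - 456/990 = 0.539394.
Step 4: Under H0, t = rho * sqrt((n-2)/(1-rho^2)) = 1.8118 ~ t(8).
Step 5: Two-sided p-value from the t-distribution with 8 df = 0.107593.
Step 6: alpha = 0.05. fail to reject H0.

rho = 0.5394, p = 0.107593, fail to reject H0 at alpha = 0.05.


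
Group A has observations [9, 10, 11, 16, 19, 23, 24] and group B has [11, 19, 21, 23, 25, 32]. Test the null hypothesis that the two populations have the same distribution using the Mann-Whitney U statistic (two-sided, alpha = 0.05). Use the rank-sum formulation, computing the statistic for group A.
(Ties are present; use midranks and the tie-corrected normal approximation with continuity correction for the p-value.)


Step 1: Combine and sort all 13 observations; assign midranks.
sorted (value, group): (9,X), (10,X), (11,X), (11,Y), (16,X), (19,X), (19,Y), (21,Y), (23,X), (23,Y), (24,X), (25,Y), (32,Y)
ranks: 9->1, 10->2, 11->3.5, 11->3.5, 16->5, 19->6.5, 19->6.5, 21->8, 23->9.5, 23->9.5, 24->11, 25->12, 32->13
Step 2: Rank sum for X: R1 = 1 + 2 + 3.5 + 5 + 6.5 + 9.5 + 11 = 38.5.
Step 3: U_X = R1 - n1(n1+1)/2 = 38.5 - 7*8/2 = 38.5 - 28 = 10.5.
       U_Y = n1*n2 - U_X = 42 - 10.5 = 31.5.
Step 4: Ties are present, so use the tie-corrected normal approximation (with continuity correction) for the p-value.
Step 5: p-value = 0.151431; compare to alpha = 0.05. fail to reject H0.

U_X = 10.5, p = 0.151431, fail to reject H0 at alpha = 0.05.


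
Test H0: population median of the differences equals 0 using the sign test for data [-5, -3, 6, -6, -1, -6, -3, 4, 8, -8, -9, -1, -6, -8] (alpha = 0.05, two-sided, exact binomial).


Step 1: Discard zero differences. Original n = 14; n_eff = number of nonzero differences = 14.
Nonzero differences (with sign): -5, -3, +6, -6, -1, -6, -3, +4, +8, -8, -9, -1, -6, -8
Step 2: Count signs: positive = 3, negative = 11.
Step 3: Under H0: P(positive) = 0.5, so the number of positives S ~ Bin(14, 0.5).
Step 4: Two-sided exact p-value = sum of Bin(14,0.5) probabilities at or below the observed probability = 0.057373.
Step 5: alpha = 0.05. fail to reject H0.

n_eff = 14, pos = 3, neg = 11, p = 0.057373, fail to reject H0.


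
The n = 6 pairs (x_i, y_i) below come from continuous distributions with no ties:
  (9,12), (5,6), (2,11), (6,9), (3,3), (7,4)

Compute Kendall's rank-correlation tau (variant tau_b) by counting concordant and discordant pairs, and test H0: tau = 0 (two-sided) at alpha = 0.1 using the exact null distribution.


Step 1: Enumerate the 15 unordered pairs (i,j) with i<j and classify each by sign(x_j-x_i) * sign(y_j-y_i).
  (1,2):dx=-4,dy=-6->C; (1,3):dx=-7,dy=-1->C; (1,4):dx=-3,dy=-3->C; (1,5):dx=-6,dy=-9->C
  (1,6):dx=-2,dy=-8->C; (2,3):dx=-3,dy=+5->D; (2,4):dx=+1,dy=+3->C; (2,5):dx=-2,dy=-3->C
  (2,6):dx=+2,dy=-2->D; (3,4):dx=+4,dy=-2->D; (3,5):dx=+1,dy=-8->D; (3,6):dx=+5,dy=-7->D
  (4,5):dx=-3,dy=-6->C; (4,6):dx=+1,dy=-5->D; (5,6):dx=+4,dy=+1->C
Step 2: C = 9, D = 6, total pairs = 15.
Step 3: tau = (C - D)/(n(n-1)/2) = (9 - 6)/15 = 0.200000.
Step 4: Exact two-sided p-value (enumerate n! = 720 permutations of y under H0): p = 0.719444.
Step 5: alpha = 0.1. fail to reject H0.

tau_b = 0.2000 (C=9, D=6), p = 0.719444, fail to reject H0.


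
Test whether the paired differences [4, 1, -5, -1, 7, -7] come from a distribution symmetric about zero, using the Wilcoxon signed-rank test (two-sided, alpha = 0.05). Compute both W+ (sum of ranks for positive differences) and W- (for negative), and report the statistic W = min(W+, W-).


Step 1: Drop any zero differences (none here) and take |d_i|.
|d| = [4, 1, 5, 1, 7, 7]
Step 2: Midrank |d_i| (ties get averaged ranks).
ranks: |4|->3, |1|->1.5, |5|->4, |1|->1.5, |7|->5.5, |7|->5.5
Step 3: Attach original signs; sum ranks with positive sign and with negative sign.
W+ = 3 + 1.5 + 5.5 = 10
W- = 4 + 1.5 + 5.5 = 11
(Check: W+ + W- = 21 should equal n(n+1)/2 = 21.)
Step 4: Test statistic W = min(W+, W-) = 10.
Step 5: Ties in |d|, so use the tie-corrected normal approximation.
        E[W] = n(n+1)/4 = 6*7/4 = 10.5.
        Tie groups: |d|=1 (t=2), |d|=7 (t=2); sum(t^3 - t) = 12.
        Var[W] = n(n+1)(2n+1)/24 - sum(t^3-t)/48 = 546/24 - 12/48 = 22.5.
        z = (W - E[W]) / sqrt(Var[W]) = (10 - 10.5) / 4.7434 = -0.1054.
        Two-sided p = 2*Phi(z) = 0.916051.
Step 6: alpha = 0.05. fail to reject H0.

W+ = 10, W- = 11, W = min = 10, p = 0.916051, fail to reject H0.


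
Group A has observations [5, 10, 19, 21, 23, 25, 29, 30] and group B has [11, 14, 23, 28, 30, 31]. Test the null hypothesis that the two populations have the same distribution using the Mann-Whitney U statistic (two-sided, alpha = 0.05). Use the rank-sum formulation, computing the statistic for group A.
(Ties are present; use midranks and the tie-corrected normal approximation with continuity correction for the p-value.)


Step 1: Combine and sort all 14 observations; assign midranks.
sorted (value, group): (5,X), (10,X), (11,Y), (14,Y), (19,X), (21,X), (23,X), (23,Y), (25,X), (28,Y), (29,X), (30,X), (30,Y), (31,Y)
ranks: 5->1, 10->2, 11->3, 14->4, 19->5, 21->6, 23->7.5, 23->7.5, 25->9, 28->10, 29->11, 30->12.5, 30->12.5, 31->14
Step 2: Rank sum for X: R1 = 1 + 2 + 5 + 6 + 7.5 + 9 + 11 + 12.5 = 54.
Step 3: U_X = R1 - n1(n1+1)/2 = 54 - 8*9/2 = 54 - 36 = 18.
       U_Y = n1*n2 - U_X = 48 - 18 = 30.
Step 4: Ties are present, so use the tie-corrected normal approximation (with continuity correction) for the p-value.
Step 5: p-value = 0.476705; compare to alpha = 0.05. fail to reject H0.

U_X = 18, p = 0.476705, fail to reject H0 at alpha = 0.05.


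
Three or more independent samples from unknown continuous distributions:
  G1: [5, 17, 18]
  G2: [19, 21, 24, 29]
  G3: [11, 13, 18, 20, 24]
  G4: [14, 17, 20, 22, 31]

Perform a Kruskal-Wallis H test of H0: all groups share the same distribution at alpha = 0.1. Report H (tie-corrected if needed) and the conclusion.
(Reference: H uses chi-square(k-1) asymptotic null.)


Step 1: Combine all N = 17 observations and assign midranks.
sorted (value, group, rank): (5,G1,1), (11,G3,2), (13,G3,3), (14,G4,4), (17,G1,5.5), (17,G4,5.5), (18,G1,7.5), (18,G3,7.5), (19,G2,9), (20,G3,10.5), (20,G4,10.5), (21,G2,12), (22,G4,13), (24,G2,14.5), (24,G3,14.5), (29,G2,16), (31,G4,17)
Step 2: Sum ranks within each group.
R_1 = 14 (n_1 = 3)
R_2 = 51.5 (n_2 = 4)
R_3 = 37.5 (n_3 = 5)
R_4 = 50 (n_4 = 5)
Step 3: H = 12/(N(N+1)) * sum(R_i^2/n_i) - 3(N+1)
     = 12/(17*18) * (14^2/3 + 51.5^2/4 + 37.5^2/5 + 50^2/5) - 3*18
     = 0.039216 * 1509.65 - 54
     = 5.201797.
Step 4: Ties present; correction factor C = 1 - 24/(17^3 - 17) = 0.995098. Corrected H = 5.201797 / 0.995098 = 5.227422.
Step 5: Under H0, H ~ chi^2(3); p-value = 0.155882.
Step 6: alpha = 0.1. fail to reject H0.

H = 5.2274, df = 3, p = 0.155882, fail to reject H0.


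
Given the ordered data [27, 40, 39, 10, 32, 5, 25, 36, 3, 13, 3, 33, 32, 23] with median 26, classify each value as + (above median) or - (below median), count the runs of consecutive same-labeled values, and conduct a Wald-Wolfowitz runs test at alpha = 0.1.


Step 1: Compute median = 26; label A = above, B = below.
Labels in order: AAABABBABBBAAB  (n_A = 7, n_B = 7)
Step 2: Count runs R = 8.
Step 3: Under H0 (random ordering), E[R] = 2*n_A*n_B/(n_A+n_B) + 1 = 2*7*7/14 + 1 = 8.0000.
        Var[R] = 2*n_A*n_B*(2*n_A*n_B - n_A - n_B) / ((n_A+n_B)^2 * (n_A+n_B-1)) = 8232/2548 = 3.2308.
        SD[R] = 1.7974.
Step 4: R = E[R], so z = 0 with no continuity correction.
Step 5: Two-sided p-value via normal approximation = 2*(1 - Phi(|z|)) = 1.000000.
Step 6: alpha = 0.1. fail to reject H0.

R = 8, z = 0.0000, p = 1.000000, fail to reject H0.


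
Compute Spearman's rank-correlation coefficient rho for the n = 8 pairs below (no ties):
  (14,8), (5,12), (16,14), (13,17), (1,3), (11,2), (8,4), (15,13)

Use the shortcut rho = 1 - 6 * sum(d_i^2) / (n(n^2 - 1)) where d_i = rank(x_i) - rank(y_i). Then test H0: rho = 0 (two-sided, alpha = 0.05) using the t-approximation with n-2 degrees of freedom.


Step 1: Rank x and y separately (midranks; no ties here).
rank(x): 14->6, 5->2, 16->8, 13->5, 1->1, 11->4, 8->3, 15->7
rank(y): 8->4, 12->5, 14->7, 17->8, 3->2, 2->1, 4->3, 13->6
Step 2: d_i = R_x(i) - R_y(i); compute d_i^2.
  (6-4)^2=4, (2-5)^2=9, (8-7)^2=1, (5-8)^2=9, (1-2)^2=1, (4-1)^2=9, (3-3)^2=0, (7-6)^2=1
sum(d^2) = 34.
Step 3: rho = 1 - 6*34 / (8*(8^2 - 1)) = 1 - 204/504 = 0.595238.
Step 4: Under H0, t = rho * sqrt((n-2)/(1-rho^2)) = 1.8145 ~ t(6).
Step 5: Two-sided p-value from the t-distribution with 6 df = 0.119530.
Step 6: alpha = 0.05. fail to reject H0.

rho = 0.5952, p = 0.119530, fail to reject H0 at alpha = 0.05.


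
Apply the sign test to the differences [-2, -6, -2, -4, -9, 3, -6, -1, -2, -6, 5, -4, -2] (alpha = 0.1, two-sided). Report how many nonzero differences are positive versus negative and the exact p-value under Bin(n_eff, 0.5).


Step 1: Discard zero differences. Original n = 13; n_eff = number of nonzero differences = 13.
Nonzero differences (with sign): -2, -6, -2, -4, -9, +3, -6, -1, -2, -6, +5, -4, -2
Step 2: Count signs: positive = 2, negative = 11.
Step 3: Under H0: P(positive) = 0.5, so the number of positives S ~ Bin(13, 0.5).
Step 4: Two-sided exact p-value = sum of Bin(13,0.5) probabilities at or below the observed probability = 0.022461.
Step 5: alpha = 0.1. reject H0.

n_eff = 13, pos = 2, neg = 11, p = 0.022461, reject H0.


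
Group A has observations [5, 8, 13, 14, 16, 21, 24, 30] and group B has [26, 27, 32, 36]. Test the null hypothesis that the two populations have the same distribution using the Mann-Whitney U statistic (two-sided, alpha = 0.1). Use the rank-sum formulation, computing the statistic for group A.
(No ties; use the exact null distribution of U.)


Step 1: Combine and sort all 12 observations; assign midranks.
sorted (value, group): (5,X), (8,X), (13,X), (14,X), (16,X), (21,X), (24,X), (26,Y), (27,Y), (30,X), (32,Y), (36,Y)
ranks: 5->1, 8->2, 13->3, 14->4, 16->5, 21->6, 24->7, 26->8, 27->9, 30->10, 32->11, 36->12
Step 2: Rank sum for X: R1 = 1 + 2 + 3 + 4 + 5 + 6 + 7 + 10 = 38.
Step 3: U_X = R1 - n1(n1+1)/2 = 38 - 8*9/2 = 38 - 36 = 2.
       U_Y = n1*n2 - U_X = 32 - 2 = 30.
Step 4: No ties, so the exact null distribution of U (based on enumerating the C(12,8) = 495 equally likely rank assignments) gives the two-sided p-value.
Step 5: p-value = 0.016162; compare to alpha = 0.1. reject H0.

U_X = 2, p = 0.016162, reject H0 at alpha = 0.1.


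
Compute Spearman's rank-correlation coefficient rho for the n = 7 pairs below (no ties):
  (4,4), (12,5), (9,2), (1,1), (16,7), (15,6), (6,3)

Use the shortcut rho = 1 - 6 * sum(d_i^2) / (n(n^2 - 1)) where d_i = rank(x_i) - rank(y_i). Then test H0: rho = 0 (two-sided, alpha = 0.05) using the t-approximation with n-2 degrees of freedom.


Step 1: Rank x and y separately (midranks; no ties here).
rank(x): 4->2, 12->5, 9->4, 1->1, 16->7, 15->6, 6->3
rank(y): 4->4, 5->5, 2->2, 1->1, 7->7, 6->6, 3->3
Step 2: d_i = R_x(i) - R_y(i); compute d_i^2.
  (2-4)^2=4, (5-5)^2=0, (4-2)^2=4, (1-1)^2=0, (7-7)^2=0, (6-6)^2=0, (3-3)^2=0
sum(d^2) = 8.
Step 3: rho = 1 - 6*8 / (7*(7^2 - 1)) = 1 - 48/336 = 0.857143.
Step 4: Under H0, t = rho * sqrt((n-2)/(1-rho^2)) = 3.7210 ~ t(5).
Step 5: Two-sided p-value from the t-distribution with 5 df = 0.013697.
Step 6: alpha = 0.05. reject H0.

rho = 0.8571, p = 0.013697, reject H0 at alpha = 0.05.


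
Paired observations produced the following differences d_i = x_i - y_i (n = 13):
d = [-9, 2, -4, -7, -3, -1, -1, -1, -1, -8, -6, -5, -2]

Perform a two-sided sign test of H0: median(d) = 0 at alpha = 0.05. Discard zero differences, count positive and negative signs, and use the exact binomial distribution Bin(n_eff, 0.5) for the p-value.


Step 1: Discard zero differences. Original n = 13; n_eff = number of nonzero differences = 13.
Nonzero differences (with sign): -9, +2, -4, -7, -3, -1, -1, -1, -1, -8, -6, -5, -2
Step 2: Count signs: positive = 1, negative = 12.
Step 3: Under H0: P(positive) = 0.5, so the number of positives S ~ Bin(13, 0.5).
Step 4: Two-sided exact p-value = sum of Bin(13,0.5) probabilities at or below the observed probability = 0.003418.
Step 5: alpha = 0.05. reject H0.

n_eff = 13, pos = 1, neg = 12, p = 0.003418, reject H0.


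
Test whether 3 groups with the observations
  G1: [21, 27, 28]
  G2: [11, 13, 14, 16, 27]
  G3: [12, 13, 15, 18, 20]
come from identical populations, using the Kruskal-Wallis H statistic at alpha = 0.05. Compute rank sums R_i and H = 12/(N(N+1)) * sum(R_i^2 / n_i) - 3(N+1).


Step 1: Combine all N = 13 observations and assign midranks.
sorted (value, group, rank): (11,G2,1), (12,G3,2), (13,G2,3.5), (13,G3,3.5), (14,G2,5), (15,G3,6), (16,G2,7), (18,G3,8), (20,G3,9), (21,G1,10), (27,G1,11.5), (27,G2,11.5), (28,G1,13)
Step 2: Sum ranks within each group.
R_1 = 34.5 (n_1 = 3)
R_2 = 28 (n_2 = 5)
R_3 = 28.5 (n_3 = 5)
Step 3: H = 12/(N(N+1)) * sum(R_i^2/n_i) - 3(N+1)
     = 12/(13*14) * (34.5^2/3 + 28^2/5 + 28.5^2/5) - 3*14
     = 0.065934 * 716 - 42
     = 5.208791.
Step 4: Ties present; correction factor C = 1 - 12/(13^3 - 13) = 0.994505. Corrected H = 5.208791 / 0.994505 = 5.237569.
Step 5: Under H0, H ~ chi^2(2); p-value = 0.072891.
Step 6: alpha = 0.05. fail to reject H0.

H = 5.2376, df = 2, p = 0.072891, fail to reject H0.


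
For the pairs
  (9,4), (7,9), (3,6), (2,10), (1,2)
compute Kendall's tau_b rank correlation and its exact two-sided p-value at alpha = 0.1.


Step 1: Enumerate the 10 unordered pairs (i,j) with i<j and classify each by sign(x_j-x_i) * sign(y_j-y_i).
  (1,2):dx=-2,dy=+5->D; (1,3):dx=-6,dy=+2->D; (1,4):dx=-7,dy=+6->D; (1,5):dx=-8,dy=-2->C
  (2,3):dx=-4,dy=-3->C; (2,4):dx=-5,dy=+1->D; (2,5):dx=-6,dy=-7->C; (3,4):dx=-1,dy=+4->D
  (3,5):dx=-2,dy=-4->C; (4,5):dx=-1,dy=-8->C
Step 2: C = 5, D = 5, total pairs = 10.
Step 3: tau = (C - D)/(n(n-1)/2) = (5 - 5)/10 = 0.000000.
Step 4: Exact two-sided p-value (enumerate n! = 120 permutations of y under H0): p = 1.000000.
Step 5: alpha = 0.1. fail to reject H0.

tau_b = 0.0000 (C=5, D=5), p = 1.000000, fail to reject H0.


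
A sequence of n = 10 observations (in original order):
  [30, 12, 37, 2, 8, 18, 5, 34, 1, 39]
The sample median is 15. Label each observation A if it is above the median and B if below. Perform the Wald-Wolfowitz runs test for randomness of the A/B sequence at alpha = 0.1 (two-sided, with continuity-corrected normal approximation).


Step 1: Compute median = 15; label A = above, B = below.
Labels in order: ABABBABABA  (n_A = 5, n_B = 5)
Step 2: Count runs R = 9.
Step 3: Under H0 (random ordering), E[R] = 2*n_A*n_B/(n_A+n_B) + 1 = 2*5*5/10 + 1 = 6.0000.
        Var[R] = 2*n_A*n_B*(2*n_A*n_B - n_A - n_B) / ((n_A+n_B)^2 * (n_A+n_B-1)) = 2000/900 = 2.2222.
        SD[R] = 1.4907.
Step 4: Continuity-corrected z = (R - 0.5 - E[R]) / SD[R] = (9 - 0.5 - 6.0000) / 1.4907 = 1.6771.
Step 5: Two-sided p-value via normal approximation = 2*(1 - Phi(|z|)) = 0.093533.
Step 6: alpha = 0.1. reject H0.

R = 9, z = 1.6771, p = 0.093533, reject H0.


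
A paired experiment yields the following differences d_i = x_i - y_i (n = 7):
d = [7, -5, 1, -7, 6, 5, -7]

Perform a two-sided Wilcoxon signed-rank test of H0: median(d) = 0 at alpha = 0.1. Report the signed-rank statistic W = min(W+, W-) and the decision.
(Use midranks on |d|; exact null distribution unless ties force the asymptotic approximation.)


Step 1: Drop any zero differences (none here) and take |d_i|.
|d| = [7, 5, 1, 7, 6, 5, 7]
Step 2: Midrank |d_i| (ties get averaged ranks).
ranks: |7|->6, |5|->2.5, |1|->1, |7|->6, |6|->4, |5|->2.5, |7|->6
Step 3: Attach original signs; sum ranks with positive sign and with negative sign.
W+ = 6 + 1 + 4 + 2.5 = 13.5
W- = 2.5 + 6 + 6 = 14.5
(Check: W+ + W- = 28 should equal n(n+1)/2 = 28.)
Step 4: Test statistic W = min(W+, W-) = 13.5.
Step 5: Ties in |d|, so use the tie-corrected normal approximation.
        E[W] = n(n+1)/4 = 7*8/4 = 14.
        Tie groups: |d|=5 (t=2), |d|=7 (t=3); sum(t^3 - t) = 30.
        Var[W] = n(n+1)(2n+1)/24 - sum(t^3-t)/48 = 840/24 - 30/48 = 34.375.
        z = (W - E[W]) / sqrt(Var[W]) = (13.5 - 14) / 5.8630 = -0.0853.
        Two-sided p = 2*Phi(z) = 0.932039.
Step 6: alpha = 0.1. fail to reject H0.

W+ = 13.5, W- = 14.5, W = min = 13.5, p = 0.932039, fail to reject H0.


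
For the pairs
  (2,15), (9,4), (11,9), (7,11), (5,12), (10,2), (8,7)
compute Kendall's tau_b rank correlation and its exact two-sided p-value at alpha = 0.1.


Step 1: Enumerate the 21 unordered pairs (i,j) with i<j and classify each by sign(x_j-x_i) * sign(y_j-y_i).
  (1,2):dx=+7,dy=-11->D; (1,3):dx=+9,dy=-6->D; (1,4):dx=+5,dy=-4->D; (1,5):dx=+3,dy=-3->D
  (1,6):dx=+8,dy=-13->D; (1,7):dx=+6,dy=-8->D; (2,3):dx=+2,dy=+5->C; (2,4):dx=-2,dy=+7->D
  (2,5):dx=-4,dy=+8->D; (2,6):dx=+1,dy=-2->D; (2,7):dx=-1,dy=+3->D; (3,4):dx=-4,dy=+2->D
  (3,5):dx=-6,dy=+3->D; (3,6):dx=-1,dy=-7->C; (3,7):dx=-3,dy=-2->C; (4,5):dx=-2,dy=+1->D
  (4,6):dx=+3,dy=-9->D; (4,7):dx=+1,dy=-4->D; (5,6):dx=+5,dy=-10->D; (5,7):dx=+3,dy=-5->D
  (6,7):dx=-2,dy=+5->D
Step 2: C = 3, D = 18, total pairs = 21.
Step 3: tau = (C - D)/(n(n-1)/2) = (3 - 18)/21 = -0.714286.
Step 4: Exact two-sided p-value (enumerate n! = 5040 permutations of y under H0): p = 0.030159.
Step 5: alpha = 0.1. reject H0.

tau_b = -0.7143 (C=3, D=18), p = 0.030159, reject H0.


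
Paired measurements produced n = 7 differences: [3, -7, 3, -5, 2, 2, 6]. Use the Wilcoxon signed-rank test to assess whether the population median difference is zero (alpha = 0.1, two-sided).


Step 1: Drop any zero differences (none here) and take |d_i|.
|d| = [3, 7, 3, 5, 2, 2, 6]
Step 2: Midrank |d_i| (ties get averaged ranks).
ranks: |3|->3.5, |7|->7, |3|->3.5, |5|->5, |2|->1.5, |2|->1.5, |6|->6
Step 3: Attach original signs; sum ranks with positive sign and with negative sign.
W+ = 3.5 + 3.5 + 1.5 + 1.5 + 6 = 16
W- = 7 + 5 = 12
(Check: W+ + W- = 28 should equal n(n+1)/2 = 28.)
Step 4: Test statistic W = min(W+, W-) = 12.
Step 5: Ties in |d|, so use the tie-corrected normal approximation.
        E[W] = n(n+1)/4 = 7*8/4 = 14.
        Tie groups: |d|=2 (t=2), |d|=3 (t=2); sum(t^3 - t) = 12.
        Var[W] = n(n+1)(2n+1)/24 - sum(t^3-t)/48 = 840/24 - 12/48 = 34.75.
        z = (W - E[W]) / sqrt(Var[W]) = (12 - 14) / 5.8949 = -0.3393.
        Two-sided p = 2*Phi(z) = 0.734402.
Step 6: alpha = 0.1. fail to reject H0.

W+ = 16, W- = 12, W = min = 12, p = 0.734402, fail to reject H0.


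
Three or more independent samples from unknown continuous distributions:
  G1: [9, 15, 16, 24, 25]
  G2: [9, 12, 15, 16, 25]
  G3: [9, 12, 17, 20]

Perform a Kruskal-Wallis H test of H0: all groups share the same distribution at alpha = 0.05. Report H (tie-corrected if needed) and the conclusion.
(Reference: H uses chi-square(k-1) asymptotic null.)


Step 1: Combine all N = 14 observations and assign midranks.
sorted (value, group, rank): (9,G1,2), (9,G2,2), (9,G3,2), (12,G2,4.5), (12,G3,4.5), (15,G1,6.5), (15,G2,6.5), (16,G1,8.5), (16,G2,8.5), (17,G3,10), (20,G3,11), (24,G1,12), (25,G1,13.5), (25,G2,13.5)
Step 2: Sum ranks within each group.
R_1 = 42.5 (n_1 = 5)
R_2 = 35 (n_2 = 5)
R_3 = 27.5 (n_3 = 4)
Step 3: H = 12/(N(N+1)) * sum(R_i^2/n_i) - 3(N+1)
     = 12/(14*15) * (42.5^2/5 + 35^2/5 + 27.5^2/4) - 3*15
     = 0.057143 * 795.312 - 45
     = 0.446429.
Step 4: Ties present; correction factor C = 1 - 48/(14^3 - 14) = 0.982418. Corrected H = 0.446429 / 0.982418 = 0.454418.
Step 5: Under H0, H ~ chi^2(2); p-value = 0.796754.
Step 6: alpha = 0.05. fail to reject H0.

H = 0.4544, df = 2, p = 0.796754, fail to reject H0.


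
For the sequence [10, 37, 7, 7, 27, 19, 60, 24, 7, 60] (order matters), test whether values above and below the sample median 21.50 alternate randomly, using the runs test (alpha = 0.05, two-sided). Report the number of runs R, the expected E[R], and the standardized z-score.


Step 1: Compute median = 21.50; label A = above, B = below.
Labels in order: BABBABAABA  (n_A = 5, n_B = 5)
Step 2: Count runs R = 8.
Step 3: Under H0 (random ordering), E[R] = 2*n_A*n_B/(n_A+n_B) + 1 = 2*5*5/10 + 1 = 6.0000.
        Var[R] = 2*n_A*n_B*(2*n_A*n_B - n_A - n_B) / ((n_A+n_B)^2 * (n_A+n_B-1)) = 2000/900 = 2.2222.
        SD[R] = 1.4907.
Step 4: Continuity-corrected z = (R - 0.5 - E[R]) / SD[R] = (8 - 0.5 - 6.0000) / 1.4907 = 1.0062.
Step 5: Two-sided p-value via normal approximation = 2*(1 - Phi(|z|)) = 0.314305.
Step 6: alpha = 0.05. fail to reject H0.

R = 8, z = 1.0062, p = 0.314305, fail to reject H0.


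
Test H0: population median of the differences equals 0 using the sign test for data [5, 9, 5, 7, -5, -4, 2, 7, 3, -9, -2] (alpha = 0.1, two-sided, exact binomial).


Step 1: Discard zero differences. Original n = 11; n_eff = number of nonzero differences = 11.
Nonzero differences (with sign): +5, +9, +5, +7, -5, -4, +2, +7, +3, -9, -2
Step 2: Count signs: positive = 7, negative = 4.
Step 3: Under H0: P(positive) = 0.5, so the number of positives S ~ Bin(11, 0.5).
Step 4: Two-sided exact p-value = sum of Bin(11,0.5) probabilities at or below the observed probability = 0.548828.
Step 5: alpha = 0.1. fail to reject H0.

n_eff = 11, pos = 7, neg = 4, p = 0.548828, fail to reject H0.


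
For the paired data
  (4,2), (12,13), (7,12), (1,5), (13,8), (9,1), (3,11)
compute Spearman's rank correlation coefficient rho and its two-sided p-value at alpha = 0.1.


Step 1: Rank x and y separately (midranks; no ties here).
rank(x): 4->3, 12->6, 7->4, 1->1, 13->7, 9->5, 3->2
rank(y): 2->2, 13->7, 12->6, 5->3, 8->4, 1->1, 11->5
Step 2: d_i = R_x(i) - R_y(i); compute d_i^2.
  (3-2)^2=1, (6-7)^2=1, (4-6)^2=4, (1-3)^2=4, (7-4)^2=9, (5-1)^2=16, (2-5)^2=9
sum(d^2) = 44.
Step 3: rho = 1 - 6*44 / (7*(7^2 - 1)) = 1 - 264/336 = 0.214286.
Step 4: Under H0, t = rho * sqrt((n-2)/(1-rho^2)) = 0.4906 ~ t(5).
Step 5: Two-sided p-value from the t-distribution with 5 df = 0.644512.
Step 6: alpha = 0.1. fail to reject H0.

rho = 0.2143, p = 0.644512, fail to reject H0 at alpha = 0.1.


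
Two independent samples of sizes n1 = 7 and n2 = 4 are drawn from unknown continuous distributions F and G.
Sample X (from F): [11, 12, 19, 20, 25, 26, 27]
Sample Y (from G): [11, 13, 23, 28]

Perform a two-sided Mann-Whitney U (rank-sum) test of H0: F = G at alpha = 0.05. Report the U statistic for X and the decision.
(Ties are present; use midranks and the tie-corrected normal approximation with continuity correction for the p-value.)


Step 1: Combine and sort all 11 observations; assign midranks.
sorted (value, group): (11,X), (11,Y), (12,X), (13,Y), (19,X), (20,X), (23,Y), (25,X), (26,X), (27,X), (28,Y)
ranks: 11->1.5, 11->1.5, 12->3, 13->4, 19->5, 20->6, 23->7, 25->8, 26->9, 27->10, 28->11
Step 2: Rank sum for X: R1 = 1.5 + 3 + 5 + 6 + 8 + 9 + 10 = 42.5.
Step 3: U_X = R1 - n1(n1+1)/2 = 42.5 - 7*8/2 = 42.5 - 28 = 14.5.
       U_Y = n1*n2 - U_X = 28 - 14.5 = 13.5.
Step 4: Ties are present, so use the tie-corrected normal approximation (with continuity correction) for the p-value.
Step 5: p-value = 1.000000; compare to alpha = 0.05. fail to reject H0.

U_X = 14.5, p = 1.000000, fail to reject H0 at alpha = 0.05.


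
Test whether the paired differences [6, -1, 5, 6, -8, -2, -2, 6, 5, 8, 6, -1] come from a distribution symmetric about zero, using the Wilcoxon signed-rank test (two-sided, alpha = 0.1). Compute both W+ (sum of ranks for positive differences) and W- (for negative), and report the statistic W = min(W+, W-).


Step 1: Drop any zero differences (none here) and take |d_i|.
|d| = [6, 1, 5, 6, 8, 2, 2, 6, 5, 8, 6, 1]
Step 2: Midrank |d_i| (ties get averaged ranks).
ranks: |6|->8.5, |1|->1.5, |5|->5.5, |6|->8.5, |8|->11.5, |2|->3.5, |2|->3.5, |6|->8.5, |5|->5.5, |8|->11.5, |6|->8.5, |1|->1.5
Step 3: Attach original signs; sum ranks with positive sign and with negative sign.
W+ = 8.5 + 5.5 + 8.5 + 8.5 + 5.5 + 11.5 + 8.5 = 56.5
W- = 1.5 + 11.5 + 3.5 + 3.5 + 1.5 = 21.5
(Check: W+ + W- = 78 should equal n(n+1)/2 = 78.)
Step 4: Test statistic W = min(W+, W-) = 21.5.
Step 5: Ties in |d|, so use the tie-corrected normal approximation.
        E[W] = n(n+1)/4 = 12*13/4 = 39.
        Tie groups: |d|=1 (t=2), |d|=2 (t=2), |d|=5 (t=2), |d|=6 (t=4), |d|=8 (t=2); sum(t^3 - t) = 84.
        Var[W] = n(n+1)(2n+1)/24 - sum(t^3-t)/48 = 3900/24 - 84/48 = 160.75.
        z = (W - E[W]) / sqrt(Var[W]) = (21.5 - 39) / 12.6787 = -1.3803.
        Two-sided p = 2*Phi(z) = 0.167505.
Step 6: alpha = 0.1. fail to reject H0.

W+ = 56.5, W- = 21.5, W = min = 21.5, p = 0.167505, fail to reject H0.
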